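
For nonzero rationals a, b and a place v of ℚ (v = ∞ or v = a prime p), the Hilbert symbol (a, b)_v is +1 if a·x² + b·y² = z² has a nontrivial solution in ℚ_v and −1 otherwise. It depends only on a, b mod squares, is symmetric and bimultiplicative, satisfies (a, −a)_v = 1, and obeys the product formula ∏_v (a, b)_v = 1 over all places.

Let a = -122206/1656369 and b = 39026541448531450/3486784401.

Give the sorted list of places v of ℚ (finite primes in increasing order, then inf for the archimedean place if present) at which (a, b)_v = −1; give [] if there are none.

[2, 29, 37, 43]

(a, b) ≡ (-2494, 542938) mod (ℚ^×)²; places V = {2, 3, 5, 7, 11, 13, 23, 29, 37, 43, ∞}.
(a,b)_5: α=0, u≡1; β=2, v≡3 (mod 5); (1|5)=+1, (3|5)=-1; sign (−1)^0·+1^2·-1^0 = +1.
(a,b)_3: α=-4, u≡2; β=-20, v≡1 (mod 3); (2|3)=-1, (1|3)=+1; sign (−1)^0·-1^-20·+1^-4 = +1.
(a,b)_7: α=2, u≡5; β=0, v≡1 (mod 7); (5|7)=-1, (1|7)=+1; sign (−1)^0·-1^0·+1^2 = +1.
(a,b)_13: α=-2, u≡6; β=0, v≡11 (mod 13); (6|13)=-1, (11|13)=-1; sign (−1)^0·-1^0·-1^-2 = +1.
(a,b)_29: α=1, u≡4; β=3, v≡21 (mod 29); (4|29)=+1, (21|29)=-1; sign (−1)^0·+1^3·-1^1 = -1.
(a,b)_2: α=1, β=1; u≡1, v≡5 (mod 8); ε(u)ε(v)=0·0, αω(v)=1·1, βω(u)=1·0; sum ≡ 1  ⇒  -1.
(a,b)_∞: sgn(-2494)=−, sgn(542938)=+, so +1.
(a,b)_11: α=-2, u≡3; β=1, v≡4 (mod 11); (3|11)=+1, (4|11)=+1; sign (−1)^0·+1^1·+1^-2 = +1.
(a,b)_23: α=0, u≡16; β=1, v≡16 (mod 23); (16|23)=+1, (16|23)=+1; sign (−1)^0·+1^1·+1^0 = +1.
(a,b)_37: α=0, u≡18; β=1, v≡22 (mod 37); (18|37)=-1, (22|37)=-1; sign (−1)^0·-1^1·-1^0 = -1.
(a,b)_43: α=1, u≡33; β=4, v≡34 (mod 43); (33|43)=-1, (34|43)=-1; sign (−1)^0·-1^4·-1^1 = -1.
|Ram(-2494, 542938)| = 4, even; anisotropic at {2, 29, 37, 43}.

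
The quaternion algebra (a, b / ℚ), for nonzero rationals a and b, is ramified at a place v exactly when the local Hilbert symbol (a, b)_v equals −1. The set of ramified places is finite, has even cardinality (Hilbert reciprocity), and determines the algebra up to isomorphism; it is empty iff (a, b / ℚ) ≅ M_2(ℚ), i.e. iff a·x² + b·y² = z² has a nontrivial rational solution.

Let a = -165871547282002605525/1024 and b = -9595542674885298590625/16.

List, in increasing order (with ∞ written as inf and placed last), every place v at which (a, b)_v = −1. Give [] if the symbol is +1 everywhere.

(a, b) ≡ (-69, -127815945) mod (ℚ^×)²; places V = {2, 3, 5, 17, 19, 23, 29, 31, 37, ∞}.
(a,b)_∞: sgn(-69)=−, sgn(-127815945)=−, so -1.
(a,b)_31: α=4, u≡13; β=1, v≡11 (mod 31); (13|31)=-1, (11|31)=-1; sign (−1)^0·-1^1·-1^4 = -1.
(a,b)_29: α=0, u≡3; β=2, v≡17 (mod 29); (3|29)=-1, (17|29)=-1; sign (−1)^0·-1^2·-1^0 = +1.
(a,b)_3: α=7, u≡1; β=1, v≡1 (mod 3); (1|3)=+1, (1|3)=+1; sign (−1)^1·+1^1·+1^7 = -1.
(a,b)_2: α=-10, β=-4; u≡3, v≡7 (mod 8); ε(u)ε(v)=1·1, αω(v)=-10·0, βω(u)=-4·1; sum ≡ 1  ⇒  -1.
(a,b)_37: α=2, u≡13; β=3, v≡5 (mod 37); (13|37)=-1, (5|37)=-1; sign (−1)^0·-1^3·-1^2 = -1.
(a,b)_5: α=2, u≡1; β=5, v≡1 (mod 5); (1|5)=+1, (1|5)=+1; sign (−1)^0·+1^5·+1^2 = +1.
(a,b)_17: α=2, u≡2; β=3, v≡14 (mod 17); (2|17)=+1, (14|17)=-1; sign (−1)^0·+1^3·-1^2 = +1.
(a,b)_23: α=1, u≡15; β=1, v≡7 (mod 23); (15|23)=-1, (7|23)=-1; sign (−1)^1·-1^1·-1^1 = -1.
(a,b)_19: α=2, u≡7; β=3, v≡9 (mod 19); (7|19)=+1, (9|19)=+1; sign (−1)^0·+1^3·+1^2 = +1.
|Ram(-69, -127815945)| = 6, even; anisotropic at {2, 3, 23, 31, 37, ∞}.

[2, 3, 23, 31, 37, inf]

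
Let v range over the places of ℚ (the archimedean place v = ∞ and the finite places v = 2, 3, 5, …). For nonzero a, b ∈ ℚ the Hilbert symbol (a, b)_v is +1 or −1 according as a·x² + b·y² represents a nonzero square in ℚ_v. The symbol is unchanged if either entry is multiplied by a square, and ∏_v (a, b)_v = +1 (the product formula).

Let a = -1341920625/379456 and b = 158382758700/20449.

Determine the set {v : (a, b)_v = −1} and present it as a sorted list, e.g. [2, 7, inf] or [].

[2, 3]

(a, b) ≡ (-2553, 3) mod (ℚ^×)²; places V = {2, 3, 5, 7, 11, 13, 23, 29, 37, ∞}.
(a,b)_∞: sgn(-2553)=−, sgn(3)=+, so +1.
(a,b)_11: α=-2, u≡10; β=-2, v≡3 (mod 11); (10|11)=-1, (3|11)=+1; sign (−1)^0·-1^-2·+1^-2 = +1.
(a,b)_5: α=4, u≡2; β=2, v≡2 (mod 5); (2|5)=-1, (2|5)=-1; sign (−1)^0·-1^2·-1^4 = +1.
(a,b)_7: α=-2, u≡2; β=0, v≡6 (mod 7); (2|7)=+1, (6|7)=-1; sign (−1)^0·+1^0·-1^-2 = +1.
(a,b)_23: α=1, u≡12; β=2, v≡4 (mod 23); (12|23)=+1, (4|23)=+1; sign (−1)^0·+1^2·+1^1 = +1.
(a,b)_13: α=0, u≡6; β=-2, v≡9 (mod 13); (6|13)=-1, (9|13)=+1; sign (−1)^0·-1^-2·+1^0 = +1.
(a,b)_3: α=1, u≡1; β=7, v≡1 (mod 3); (1|3)=+1, (1|3)=+1; sign (−1)^1·+1^7·+1^1 = -1.
(a,b)_29: α=2, u≡5; β=0, v≡14 (mod 29); (5|29)=+1, (14|29)=-1; sign (−1)^0·+1^0·-1^2 = +1.
(a,b)_2: α=-6, β=2; u≡7, v≡3 (mod 8); ε(u)ε(v)=1·1, αω(v)=-6·1, βω(u)=2·0; sum ≡ 1  ⇒  -1.
(a,b)_37: α=1, u≡6; β=2, v≡28 (mod 37); (6|37)=-1, (28|37)=+1; sign (−1)^0·-1^2·+1^1 = +1.
|Ram(-2553, 3)| = 2, even; anisotropic at {2, 3}.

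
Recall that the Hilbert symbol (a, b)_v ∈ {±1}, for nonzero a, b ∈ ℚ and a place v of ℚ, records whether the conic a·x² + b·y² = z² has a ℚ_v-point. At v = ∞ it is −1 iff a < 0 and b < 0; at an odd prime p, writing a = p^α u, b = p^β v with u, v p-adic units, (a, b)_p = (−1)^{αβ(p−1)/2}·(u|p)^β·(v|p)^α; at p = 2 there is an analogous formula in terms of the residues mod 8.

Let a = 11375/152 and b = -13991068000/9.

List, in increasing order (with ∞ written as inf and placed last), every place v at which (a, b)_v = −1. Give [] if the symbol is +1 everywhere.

[5, 13]

(a, b) ≡ (17290, -2470) mod (ℚ^×)²; places V = {2, 3, 5, 7, 13, 17, 19, ∞}.
(a,b)_∞: sgn(17290)=+, sgn(-2470)=−, so +1.
(a,b)_5: α=3, u≡3; β=3, v≡4 (mod 5); (3|5)=-1, (4|5)=+1; sign (−1)^0·-1^3·+1^3 = -1.
(a,b)_2: α=-3, β=5; u≡5, v≡5 (mod 8); ε(u)ε(v)=0·0, αω(v)=-3·1, βω(u)=5·1; sum ≡ 0  ⇒  +1.
(a,b)_19: α=-1, u≡4; β=1, v≡2 (mod 19); (4|19)=+1, (2|19)=-1; sign (−1)^1·+1^1·-1^-1 = +1.
(a,b)_13: α=1, u≡12; β=1, v≡2 (mod 13); (12|13)=+1, (2|13)=-1; sign (−1)^0·+1^1·-1^1 = -1.
(a,b)_3: α=0, u≡1; β=-2, v≡2 (mod 3); (1|3)=+1, (2|3)=-1; sign (−1)^0·+1^-2·-1^0 = +1.
(a,b)_17: α=0, u≡15; β=2, v≡10 (mod 17); (15|17)=+1, (10|17)=-1; sign (−1)^0·+1^2·-1^0 = +1.
(a,b)_7: α=1, u≡3; β=2, v≡1 (mod 7); (3|7)=-1, (1|7)=+1; sign (−1)^0·-1^2·+1^1 = +1.
|Ram(17290, -2470)| = 2, even; anisotropic at {5, 13}.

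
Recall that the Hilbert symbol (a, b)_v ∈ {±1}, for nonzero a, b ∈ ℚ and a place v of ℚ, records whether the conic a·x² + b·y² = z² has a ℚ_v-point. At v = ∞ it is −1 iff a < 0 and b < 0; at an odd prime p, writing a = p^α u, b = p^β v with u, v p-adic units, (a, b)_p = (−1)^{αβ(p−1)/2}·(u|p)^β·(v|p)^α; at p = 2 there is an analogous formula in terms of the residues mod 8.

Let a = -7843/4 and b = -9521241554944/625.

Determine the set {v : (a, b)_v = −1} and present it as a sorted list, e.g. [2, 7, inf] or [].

(a, b) ≡ (-7843, -263074) mod (ℚ^×)²; places V = {2, 5, 7, 11, 19, 23, 31, 43, 47, ∞}.
(a,b)_∞: sgn(-7843)=−, sgn(-263074)=−, so -1.
(a,b)_2: α=-2, β=15; u≡5, v≡7 (mod 8); ε(u)ε(v)=0·1, αω(v)=-2·0, βω(u)=15·1; sum ≡ 1  ⇒  -1.
(a,b)_47: α=0, u≡25; β=2, v≡17 (mod 47); (25|47)=+1, (17|47)=+1; sign (−1)^0·+1^2·+1^0 = +1.
(a,b)_23: α=1, u≡1; β=1, v≡9 (mod 23); (1|23)=+1, (9|23)=+1; sign (−1)^1·+1^1·+1^1 = -1.
(a,b)_43: α=0, u≡28; β=1, v≡1 (mod 43); (28|43)=-1, (1|43)=+1; sign (−1)^0·-1^1·+1^0 = -1.
(a,b)_31: α=1, u≡22; β=0, v≡6 (mod 31); (22|31)=-1, (6|31)=-1; sign (−1)^0·-1^0·-1^1 = -1.
(a,b)_19: α=0, u≡1; β=1, v≡1 (mod 19); (1|19)=+1, (1|19)=+1; sign (−1)^0·+1^1·+1^0 = +1.
(a,b)_11: α=1, u≡6; β=0, v≡10 (mod 11); (6|11)=-1, (10|11)=-1; sign (−1)^0·-1^0·-1^1 = -1.
(a,b)_7: α=0, u≡1; β=1, v≡1 (mod 7); (1|7)=+1, (1|7)=+1; sign (−1)^0·+1^1·+1^0 = +1.
(a,b)_5: α=0, u≡3; β=-4, v≡1 (mod 5); (3|5)=-1, (1|5)=+1; sign (−1)^0·-1^-4·+1^0 = +1.
Ram(-7843, -263074) = {2, 11, 23, 31, 43, ∞}; no ℚ_2-point on the conic.

[2, 11, 23, 31, 43, inf]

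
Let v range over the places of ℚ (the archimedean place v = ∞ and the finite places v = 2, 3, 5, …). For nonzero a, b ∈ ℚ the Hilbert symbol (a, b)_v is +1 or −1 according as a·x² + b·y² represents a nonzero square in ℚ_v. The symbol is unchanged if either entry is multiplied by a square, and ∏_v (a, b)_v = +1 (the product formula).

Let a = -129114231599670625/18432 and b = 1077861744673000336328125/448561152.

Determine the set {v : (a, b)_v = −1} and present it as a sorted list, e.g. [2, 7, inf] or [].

(a, b) ≡ (-7106, 262922) mod (ℚ^×)²; places V = {2, 3, 5, 7, 11, 13, 17, 19, 37, ∞}.
(a,b)_∞: sgn(-7106)=−, sgn(262922)=+, so +1.
(a,b)_5: α=4, u≡1; β=8, v≡3 (mod 5); (1|5)=+1, (3|5)=-1; sign (−1)^0·+1^8·-1^4 = +1.
(a,b)_17: α=1, u≡5; β=1, v≡4 (mod 17); (5|17)=-1, (4|17)=+1; sign (−1)^0·-1^1·+1^1 = -1.
(a,b)_2: α=-11, β=-15; u≡7, v≡5 (mod 8); ε(u)ε(v)=1·0, αω(v)=-11·1, βω(u)=-15·0; sum ≡ 1  ⇒  -1.
(a,b)_19: α=3, u≡16; β=5, v≡17 (mod 19); (16|19)=+1, (17|19)=+1; sign (−1)^1·+1^5·+1^3 = -1.
(a,b)_11: α=1, u≡3; β=1, v≡10 (mod 11); (3|11)=+1, (10|11)=-1; sign (−1)^1·+1^1·-1^1 = +1.
(a,b)_3: α=-2, u≡1; β=-4, v≡2 (mod 3); (1|3)=+1, (2|3)=-1; sign (−1)^0·+1^-4·-1^-2 = +1.
(a,b)_13: α=0, u≡11; β=-2, v≡12 (mod 13); (11|13)=-1, (12|13)=+1; sign (−1)^0·-1^-2·+1^0 = +1.
(a,b)_7: α=6, u≡5; β=6, v≡1 (mod 7); (5|7)=-1, (1|7)=+1; sign (−1)^0·-1^6·+1^6 = +1.
(a,b)_37: α=2, u≡29; β=3, v≡23 (mod 37); (29|37)=-1, (23|37)=-1; sign (−1)^0·-1^3·-1^2 = -1.
Ram(-7106, 262922) = {2, 17, 19, 37}; no ℚ_2-point on the conic.

[2, 17, 19, 37]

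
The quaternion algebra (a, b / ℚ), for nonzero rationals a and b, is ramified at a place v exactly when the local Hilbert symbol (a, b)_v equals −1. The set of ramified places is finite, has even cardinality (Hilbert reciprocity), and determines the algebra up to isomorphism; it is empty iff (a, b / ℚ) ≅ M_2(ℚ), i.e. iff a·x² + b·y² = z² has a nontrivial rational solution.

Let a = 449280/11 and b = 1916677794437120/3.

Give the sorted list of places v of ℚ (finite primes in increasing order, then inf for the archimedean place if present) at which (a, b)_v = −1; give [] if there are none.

Mod squares: a ≡ 2145, b ≡ 4290. Check v ∈ {∞, 2, 3, 5, 11, 13, 23}.
v=2: v_2(a)=8, v_2(b)=11; units ≡ 1, 1 (mod 8); ε·ε+αω+βω = 0·0+8·0+11·0 ≡ 0  ⇒  (a,b)_2 = +1.
v=11: a=11^-1·(≡7), b=11^5·(≡1) mod 11; (7|11)=-1, (1|11)=+1; (−1)^{-1·5·5}·(-1)^5·(+1)^-1 = +1.
v=23: a=23^0·(≡4), b=23^2·(≡8) mod 23; (4|23)=+1, (8|23)=+1; (−1)^{0·2·11}·(+1)^2·(+1)^0 = +1.
v=5: a=5^1·(≡1), b=5^1·(≡3) mod 5; (1|5)=+1, (3|5)=-1; (−1)^{1·1·2}·(+1)^1·(-1)^1 = -1.
v=13: a=13^1·(≡10), b=13^3·(≡7) mod 13; (10|13)=+1, (7|13)=-1; (−1)^{1·3·6}·(+1)^3·(-1)^1 = -1.
v=∞: 2145 > 0 and 4290 > 0  ⇒  (a,b)_∞ = +1.
v=3: a=3^3·(≡1), b=3^-1·(≡2) mod 3; (1|3)=+1, (2|3)=-1; (−1)^{3·-1·1}·(+1)^-1·(-1)^3 = +1.
(2145, 4290 / ℚ) ramifies at {5, 13}: a division algebra.

[5, 13]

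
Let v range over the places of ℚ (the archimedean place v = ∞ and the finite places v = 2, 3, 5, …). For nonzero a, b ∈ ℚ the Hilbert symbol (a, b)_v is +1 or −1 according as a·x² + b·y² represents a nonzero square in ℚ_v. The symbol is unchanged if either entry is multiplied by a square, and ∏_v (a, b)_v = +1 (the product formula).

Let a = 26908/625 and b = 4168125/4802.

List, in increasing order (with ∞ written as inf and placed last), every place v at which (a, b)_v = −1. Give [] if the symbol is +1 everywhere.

Mod squares: a ≡ 7, b ≡ 1482. Check v ∈ {∞, 2, 3, 5, 7, 13, 19, 31}.
v=5: a=5^-4·(≡3), b=5^4·(≡2) mod 5; (3|5)=-1, (2|5)=-1; (−1)^{-4·4·2}·(-1)^4·(-1)^-4 = +1.
v=2: v_2(a)=2, v_2(b)=-1; units ≡ 7, 5 (mod 8); ε·ε+αω+βω = 1·0+2·1+-1·0 ≡ 0  ⇒  (a,b)_2 = +1.
v=13: a=13^0·(≡11), b=13^1·(≡9) mod 13; (11|13)=-1, (9|13)=+1; (−1)^{0·1·6}·(-1)^1·(+1)^0 = -1.
v=31: a=31^2·(≡18), b=31^0·(≡14) mod 31; (18|31)=+1, (14|31)=+1; (−1)^{2·0·15}·(+1)^0·(+1)^2 = +1.
v=∞: 7 > 0 and 1482 > 0  ⇒  (a,b)_∞ = +1.
v=7: a=7^1·(≡4), b=7^-4·(≡5) mod 7; (4|7)=+1, (5|7)=-1; (−1)^{1·-4·3}·(+1)^-4·(-1)^1 = -1.
v=3: a=3^0·(≡1), b=3^3·(≡2) mod 3; (1|3)=+1, (2|3)=-1; (−1)^{0·3·1}·(+1)^3·(-1)^0 = +1.
v=19: a=19^0·(≡17), b=19^1·(≡15) mod 19; (17|19)=+1, (15|19)=-1; (−1)^{0·1·9}·(+1)^1·(-1)^0 = +1.
|Ram(7, 1482)| = 2, even; anisotropic at {7, 13}.

[7, 13]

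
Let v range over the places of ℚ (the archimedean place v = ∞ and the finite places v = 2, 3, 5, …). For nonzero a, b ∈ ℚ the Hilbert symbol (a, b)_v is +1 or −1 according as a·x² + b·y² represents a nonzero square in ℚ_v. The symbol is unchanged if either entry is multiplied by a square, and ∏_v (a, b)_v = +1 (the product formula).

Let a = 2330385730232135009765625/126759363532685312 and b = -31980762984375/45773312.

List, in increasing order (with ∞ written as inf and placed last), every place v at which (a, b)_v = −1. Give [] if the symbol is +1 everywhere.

Mod squares: a ≡ 119474, b ≡ -2542. Check v ∈ {∞, 2, 3, 5, 7, 11, 13, 23, 31, 41, 47}.
v=∞: 119474 > 0 and -2542 < 0  ⇒  (a,b)_∞ = +1.
v=3: a=3^10·(≡2), b=3^6·(≡2) mod 3; (2|3)=-1, (2|3)=-1; (−1)^{10·6·1}·(-1)^6·(-1)^10 = +1.
v=23: a=23^-4·(≡18), b=23^-2·(≡7) mod 23; (18|23)=+1, (7|23)=-1; (−1)^{-4·-2·11}·(+1)^-2·(-1)^-4 = +1.
v=31: a=31^1·(≡8), b=31^1·(≡6) mod 31; (8|31)=+1, (6|31)=-1; (−1)^{1·1·15}·(+1)^1·(-1)^1 = +1.
v=2: v_2(a)=-17, v_2(b)=-9; units ≡ 1, 1 (mod 8); ε·ε+αω+βω = 0·0+-17·0+-9·0 ≡ 0  ⇒  (a,b)_2 = +1.
v=5: a=5^14·(≡4), b=5^6·(≡2) mod 5; (4|5)=+1, (2|5)=-1; (−1)^{14·6·2}·(+1)^6·(-1)^14 = +1.
v=7: a=7^2·(≡3), b=7^0·(≡3) mod 7; (3|7)=-1, (3|7)=-1; (−1)^{2·0·3}·(-1)^0·(-1)^2 = +1.
v=11: a=11^-2·(≡4), b=11^0·(≡2) mod 11; (4|11)=+1, (2|11)=-1; (−1)^{-2·0·5}·(+1)^0·(-1)^-2 = +1.
v=13: a=13^-4·(≡3), b=13^-2·(≡7) mod 13; (3|13)=+1, (7|13)=-1; (−1)^{-4·-2·6}·(+1)^-2·(-1)^-4 = +1.
v=47: a=47^3·(≡14), b=47^2·(≡10) mod 47; (14|47)=+1, (10|47)=-1; (−1)^{3·2·23}·(+1)^2·(-1)^3 = -1.
v=41: a=41^1·(≡28), b=41^1·(≡16) mod 41; (28|41)=-1, (16|41)=+1; (−1)^{1·1·20}·(-1)^1·(+1)^1 = -1.
(119474, -2542 / ℚ) ramifies at {41, 47}: a division algebra.

[41, 47]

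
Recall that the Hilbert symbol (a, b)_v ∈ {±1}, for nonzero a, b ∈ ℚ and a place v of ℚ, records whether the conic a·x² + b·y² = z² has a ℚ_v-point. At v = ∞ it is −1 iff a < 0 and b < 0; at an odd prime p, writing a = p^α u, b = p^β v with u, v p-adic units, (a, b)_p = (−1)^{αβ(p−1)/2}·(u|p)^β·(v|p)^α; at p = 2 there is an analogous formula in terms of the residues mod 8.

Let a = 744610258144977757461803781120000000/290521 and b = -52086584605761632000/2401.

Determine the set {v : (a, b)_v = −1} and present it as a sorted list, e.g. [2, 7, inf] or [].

(a, b) ≡ (819795, -2724695) mod (ℚ^×)²; places V = {2, 3, 5, 7, 11, 19, 23, 29, 31, 41, 43, ∞}.
(a,b)_23: α=2, u≡6; β=1, v≡3 (mod 23); (6|23)=+1, (3|23)=+1; sign (−1)^0·+1^1·+1^2 = +1.
(a,b)_41: α=3, u≡35; β=2, v≡25 (mod 41); (35|41)=-1, (25|41)=+1; sign (−1)^0·-1^2·+1^3 = +1.
(a,b)_∞: sgn(819795)=+, sgn(-2724695)=−, so +1.
(a,b)_5: α=7, u≡1; β=3, v≡4 (mod 5); (1|5)=+1, (4|5)=+1; sign (−1)^0·+1^3·+1^7 = +1.
(a,b)_29: α=2, u≡1; β=1, v≡7 (mod 29); (1|29)=+1, (7|29)=+1; sign (−1)^0·+1^1·+1^2 = +1.
(a,b)_43: α=5, u≡25; β=3, v≡31 (mod 43); (25|43)=+1, (31|43)=+1; sign (−1)^1·+1^3·+1^5 = -1.
(a,b)_11: α=-2, u≡9; β=0, v≡1 (mod 11); (9|11)=+1, (1|11)=+1; sign (−1)^0·+1^0·+1^-2 = +1.
(a,b)_2: α=16, β=8; u≡3, v≡1 (mod 8); ε(u)ε(v)=1·0, αω(v)=16·0, βω(u)=8·1; sum ≡ 0  ⇒  +1.
(a,b)_7: α=-4, u≡2; β=-4, v≡3 (mod 7); (2|7)=+1, (3|7)=-1; sign (−1)^0·+1^-4·-1^-4 = +1.
(a,b)_31: α=3, u≡10; β=2, v≡25 (mod 31); (10|31)=+1, (25|31)=+1; sign (−1)^0·+1^2·+1^3 = +1.
(a,b)_19: α=2, u≡14; β=1, v≡4 (mod 19); (14|19)=-1, (4|19)=+1; sign (−1)^0·-1^1·+1^2 = -1.
(a,b)_3: α=1, u≡1; β=0, v≡1 (mod 3); (1|3)=+1, (1|3)=+1; sign (−1)^0·+1^0·+1^1 = +1.
Ram(819795, -2724695) = {19, 43}; no ℚ_19-point on the conic.

[19, 43]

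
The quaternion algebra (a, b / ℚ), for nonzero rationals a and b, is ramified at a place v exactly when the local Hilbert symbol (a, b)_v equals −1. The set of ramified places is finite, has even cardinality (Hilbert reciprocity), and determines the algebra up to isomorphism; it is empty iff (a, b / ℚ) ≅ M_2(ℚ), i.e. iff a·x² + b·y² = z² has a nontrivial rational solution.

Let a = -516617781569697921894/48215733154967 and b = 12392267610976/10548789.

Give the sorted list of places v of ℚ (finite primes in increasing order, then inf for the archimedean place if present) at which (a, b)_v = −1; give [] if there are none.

(a, b) ≡ (-2163242, 33081774) mod (ℚ^×)²; places V = {2, 3, 7, 11, 17, 19, 23, 31, 37, 41, ∞}.
(a,b)_17: α=-2, u≡13; β=-2, v≡6 (mod 17); (13|17)=+1, (6|17)=-1; sign (−1)^0·+1^-2·-1^-2 = +1.
(a,b)_7: α=-2, u≡6; β=0, v≡6 (mod 7); (6|7)=-1, (6|7)=-1; sign (−1)^0·-1^0·-1^-2 = +1.
(a,b)_31: α=5, u≡6; β=3, v≡10 (mod 31); (6|31)=-1, (10|31)=+1; sign (−1)^1·-1^3·+1^5 = +1.
(a,b)_37: α=1, u≡15; β=1, v≡9 (mod 37); (15|37)=-1, (9|37)=+1; sign (−1)^0·-1^1·+1^1 = -1.
(a,b)_11: α=2, u≡8; β=1, v≡3 (mod 11); (8|11)=-1, (3|11)=+1; sign (−1)^0·-1^1·+1^2 = -1.
(a,b)_3: α=4, u≡1; β=-1, v≡2 (mod 3); (1|3)=+1, (2|3)=-1; sign (−1)^0·+1^-1·-1^4 = +1.
(a,b)_41: α=3, u≡2; β=2, v≡22 (mod 41); (2|41)=+1, (22|41)=-1; sign (−1)^0·+1^2·-1^3 = -1.
(a,b)_23: α=-7, u≡8; β=-3, v≡5 (mod 23); (8|23)=+1, (5|23)=-1; sign (−1)^1·+1^-3·-1^-7 = +1.
(a,b)_19: α=2, u≡2; β=1, v≡16 (mod 19); (2|19)=-1, (16|19)=+1; sign (−1)^0·-1^1·+1^2 = -1.
(a,b)_2: α=1, β=5; u≡3, v≡7 (mod 8); ε(u)ε(v)=1·1, αω(v)=1·0, βω(u)=5·1; sum ≡ 0  ⇒  +1.
(a,b)_∞: sgn(-2163242)=−, sgn(33081774)=+, so +1.
(-2163242, 33081774 / ℚ) ramifies at {11, 19, 37, 41}: a division algebra.

[11, 19, 37, 41]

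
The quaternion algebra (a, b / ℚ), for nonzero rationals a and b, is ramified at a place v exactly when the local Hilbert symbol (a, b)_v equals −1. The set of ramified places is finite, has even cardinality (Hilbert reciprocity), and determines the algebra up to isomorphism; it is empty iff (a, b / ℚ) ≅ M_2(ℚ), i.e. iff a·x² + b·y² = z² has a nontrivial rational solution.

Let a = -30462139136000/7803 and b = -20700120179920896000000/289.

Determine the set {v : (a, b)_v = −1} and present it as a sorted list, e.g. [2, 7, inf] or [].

[3, 11, 13, inf]

Mod squares: a ≡ -330, b ≡ -429. Check v ∈ {∞, 2, 3, 5, 11, 13, 17, 23}.
v=13: a=13^2·(≡5), b=13^3·(≡5) mod 13; (5|13)=-1, (5|13)=-1; (−1)^{2·3·6}·(-1)^3·(-1)^2 = -1.
v=5: a=5^3·(≡4), b=5^6·(≡4) mod 5; (4|5)=+1, (4|5)=+1; (−1)^{3·6·2}·(+1)^6·(+1)^3 = +1.
v=∞: -330 < 0 and -429 < 0  ⇒  (a,b)_∞ = -1.
v=11: a=11^3·(≡3), b=11^5·(≡9) mod 11; (3|11)=+1, (9|11)=+1; (−1)^{3·5·5}·(+1)^5·(+1)^3 = -1.
v=2: v_2(a)=11, v_2(b)=18; units ≡ 3, 3 (mod 8); ε·ε+αω+βω = 1·1+11·1+18·1 ≡ 0  ⇒  (a,b)_2 = +1.
v=17: a=17^-2·(≡14), b=17^-2·(≡9) mod 17; (14|17)=-1, (9|17)=+1; (−1)^{-2·-2·8}·(-1)^-2·(+1)^-2 = +1.
v=23: a=23^2·(≡17), b=23^2·(≡12) mod 23; (17|23)=-1, (12|23)=+1; (−1)^{2·2·11}·(-1)^2·(+1)^2 = +1.
v=3: a=3^-3·(≡1), b=3^3·(≡1) mod 3; (1|3)=+1, (1|3)=+1; (−1)^{-3·3·1}·(+1)^3·(+1)^-3 = -1.
Ram(-330, -429) = {3, 11, 13, ∞}; no ℚ_3-point on the conic.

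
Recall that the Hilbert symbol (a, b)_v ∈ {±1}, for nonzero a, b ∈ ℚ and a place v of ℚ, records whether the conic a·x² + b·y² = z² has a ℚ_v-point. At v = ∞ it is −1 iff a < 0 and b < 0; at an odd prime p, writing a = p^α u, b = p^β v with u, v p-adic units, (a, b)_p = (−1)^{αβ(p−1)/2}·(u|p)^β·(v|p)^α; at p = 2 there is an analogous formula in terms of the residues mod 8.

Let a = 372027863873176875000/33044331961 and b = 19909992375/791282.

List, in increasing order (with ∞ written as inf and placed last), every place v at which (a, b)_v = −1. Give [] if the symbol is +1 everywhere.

[2, 5]

Mod squares: a ≡ 30, b ≡ 910. Check v ∈ {∞, 2, 3, 5, 7, 13, 17, 37}.
v=2: v_2(a)=3, v_2(b)=-1; units ≡ 7, 7 (mod 8); ε·ε+αω+βω = 1·1+3·0+-1·0 ≡ 1  ⇒  (a,b)_2 = -1.
v=7: a=7^6·(≡1), b=7^5·(≡4) mod 7; (1|7)=+1, (4|7)=+1; (−1)^{6·5·3}·(+1)^5·(+1)^6 = +1.
v=5: a=5^7·(≡4), b=5^3·(≡2) mod 5; (4|5)=+1, (2|5)=-1; (−1)^{7·3·2}·(+1)^3·(-1)^7 = -1.
v=17: a=17^-6·(≡16), b=17^-2·(≡1) mod 17; (16|17)=+1, (1|17)=+1; (−1)^{-6·-2·8}·(+1)^-2·(+1)^-6 = +1.
v=∞: 30 > 0 and 910 > 0  ⇒  (a,b)_∞ = +1.
v=37: a=37^-2·(≡7), b=37^-2·(≡29) mod 37; (7|37)=+1, (29|37)=-1; (−1)^{-2·-2·18}·(+1)^-2·(-1)^-2 = +1.
v=3: a=3^11·(≡1), b=3^6·(≡1) mod 3; (1|3)=+1, (1|3)=+1; (−1)^{11·6·1}·(+1)^6·(+1)^11 = +1.
v=13: a=13^4·(≡12), b=13^1·(≡8) mod 13; (12|13)=+1, (8|13)=-1; (−1)^{4·1·6}·(+1)^1·(-1)^4 = +1.
(30, 910 / ℚ) ramifies at {2, 5}: a division algebra.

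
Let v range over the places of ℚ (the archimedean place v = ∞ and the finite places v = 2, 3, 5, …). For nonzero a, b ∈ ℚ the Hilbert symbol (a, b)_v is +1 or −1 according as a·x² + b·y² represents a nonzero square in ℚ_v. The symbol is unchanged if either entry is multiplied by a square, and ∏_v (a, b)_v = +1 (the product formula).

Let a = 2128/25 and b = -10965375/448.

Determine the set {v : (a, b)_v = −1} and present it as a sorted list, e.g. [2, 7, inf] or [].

[5, 7]

Mod squares: a ≡ 133, b ≡ -105. Check v ∈ {∞, 2, 3, 5, 7, 19}.
v=5: a=5^-2·(≡3), b=5^3·(≡4) mod 5; (3|5)=-1, (4|5)=+1; (−1)^{-2·3·2}·(-1)^3·(+1)^-2 = -1.
v=7: a=7^1·(≡6), b=7^-1·(≡6) mod 7; (6|7)=-1, (6|7)=-1; (−1)^{1·-1·3}·(-1)^-1·(-1)^1 = -1.
v=3: a=3^0·(≡1), b=3^5·(≡1) mod 3; (1|3)=+1, (1|3)=+1; (−1)^{0·5·1}·(+1)^5·(+1)^0 = +1.
v=2: v_2(a)=4, v_2(b)=-6; units ≡ 5, 7 (mod 8); ε·ε+αω+βω = 0·1+4·0+-6·1 ≡ 0  ⇒  (a,b)_2 = +1.
v=19: a=19^1·(≡6), b=19^2·(≡4) mod 19; (6|19)=+1, (4|19)=+1; (−1)^{1·2·9}·(+1)^2·(+1)^1 = +1.
v=∞: 133 > 0 and -105 < 0  ⇒  (a,b)_∞ = +1.
Ram(133, -105) = {5, 7}; no ℚ_5-point on the conic.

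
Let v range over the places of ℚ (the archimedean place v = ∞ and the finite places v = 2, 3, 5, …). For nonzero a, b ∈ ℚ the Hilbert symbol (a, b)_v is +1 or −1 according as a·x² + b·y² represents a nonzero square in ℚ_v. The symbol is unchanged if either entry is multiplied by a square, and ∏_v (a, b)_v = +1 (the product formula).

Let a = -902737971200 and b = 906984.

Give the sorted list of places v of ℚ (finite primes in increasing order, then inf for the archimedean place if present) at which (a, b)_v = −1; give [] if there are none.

Mod squares: a ≡ -2, b ≡ 25194. Check v ∈ {∞, 2, 3, 5, 13, 17, 19}.
v=2: v_2(a)=11, v_2(b)=3; units ≡ 7, 5 (mod 8); ε·ε+αω+βω = 1·0+11·1+3·0 ≡ 1  ⇒  (a,b)_2 = -1.
v=∞: -2 < 0 and 25194 > 0  ⇒  (a,b)_∞ = +1.
v=17: a=17^2·(≡1), b=17^1·(≡6) mod 17; (1|17)=+1, (6|17)=-1; (−1)^{2·1·8}·(+1)^1·(-1)^2 = +1.
v=5: a=5^2·(≡2), b=5^0·(≡4) mod 5; (2|5)=-1, (4|5)=+1; (−1)^{2·0·2}·(-1)^0·(+1)^2 = +1.
v=13: a=13^2·(≡2), b=13^1·(≡10) mod 13; (2|13)=-1, (10|13)=+1; (−1)^{2·1·6}·(-1)^1·(+1)^2 = -1.
v=3: a=3^0·(≡1), b=3^3·(≡1) mod 3; (1|3)=+1, (1|3)=+1; (−1)^{0·3·1}·(+1)^3·(+1)^0 = +1.
v=19: a=19^2·(≡17), b=19^1·(≡8) mod 19; (17|19)=+1, (8|19)=-1; (−1)^{2·1·9}·(+1)^1·(-1)^2 = +1.
(-2, 25194 / ℚ) ramifies at {2, 13}: a division algebra.

[2, 13]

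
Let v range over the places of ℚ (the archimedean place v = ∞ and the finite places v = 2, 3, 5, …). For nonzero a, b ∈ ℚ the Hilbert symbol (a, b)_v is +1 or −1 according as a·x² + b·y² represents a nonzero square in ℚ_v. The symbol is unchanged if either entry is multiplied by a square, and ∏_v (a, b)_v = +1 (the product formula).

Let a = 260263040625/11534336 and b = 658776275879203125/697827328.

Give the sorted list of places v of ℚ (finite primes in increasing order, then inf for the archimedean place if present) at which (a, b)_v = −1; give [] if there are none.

(a, b) ≡ (19635, 462) mod (ℚ^×)²; places V = {2, 3, 5, 7, 11, 17, 23, ∞}.
(a,b)_2: α=-20, β=-19; u≡3, v≡7 (mod 8); ε(u)ε(v)=1·1, αω(v)=-20·0, βω(u)=-19·1; sum ≡ 0  ⇒  +1.
(a,b)_17: α=1, u≡4; β=2, v≡11 (mod 17); (4|17)=+1, (11|17)=-1; sign (−1)^0·+1^2·-1^1 = -1.
(a,b)_3: α=3, u≡2; β=11, v≡1 (mod 3); (2|3)=-1, (1|3)=+1; sign (−1)^1·-1^11·+1^3 = +1.
(a,b)_∞: sgn(19635)=+, sgn(462)=+, so +1.
(a,b)_23: α=2, u≡2; β=0, v≡1 (mod 23); (2|23)=+1, (1|23)=+1; sign (−1)^0·+1^0·+1^2 = +1.
(a,b)_11: α=-1, u≡5; β=-3, v≡1 (mod 11); (5|11)=+1, (1|11)=+1; sign (−1)^1·+1^-3·+1^-1 = -1.
(a,b)_5: α=5, u≡3; β=6, v≡3 (mod 5); (3|5)=-1, (3|5)=-1; sign (−1)^0·-1^6·-1^5 = -1.
(a,b)_7: α=3, u≡3; β=7, v≡5 (mod 7); (3|7)=-1, (5|7)=-1; sign (−1)^1·-1^7·-1^3 = -1.
Ram(19635, 462) = {5, 7, 11, 17}; no ℚ_5-point on the conic.

[5, 7, 11, 17]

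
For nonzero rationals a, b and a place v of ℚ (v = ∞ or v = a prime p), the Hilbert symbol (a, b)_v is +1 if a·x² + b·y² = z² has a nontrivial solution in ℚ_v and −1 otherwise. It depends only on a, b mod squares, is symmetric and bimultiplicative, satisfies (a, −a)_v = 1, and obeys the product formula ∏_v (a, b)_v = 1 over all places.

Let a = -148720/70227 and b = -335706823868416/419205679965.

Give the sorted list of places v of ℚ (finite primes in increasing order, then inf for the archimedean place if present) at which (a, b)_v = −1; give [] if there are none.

[2, 3, 17, inf]

Mod squares: a ≡ -165, b ≡ -85. Check v ∈ {∞, 2, 3, 5, 7, 11, 13, 17}.
v=∞: -165 < 0 and -85 < 0  ⇒  (a,b)_∞ = -1.
v=2: v_2(a)=4, v_2(b)=14; units ≡ 3, 3 (mod 8); ε·ε+αω+βω = 1·1+4·1+14·1 ≡ 1  ⇒  (a,b)_2 = -1.
v=13: a=13^2·(≡4), b=13^4·(≡7) mod 13; (4|13)=+1, (7|13)=-1; (−1)^{2·4·6}·(+1)^4·(-1)^2 = +1.
v=3: a=3^-5·(≡2), b=3^-10·(≡2) mod 3; (2|3)=-1, (2|3)=-1; (−1)^{-5·-10·1}·(-1)^-10·(-1)^-5 = -1.
v=7: a=7^0·(≡3), b=7^2·(≡6) mod 7; (3|7)=-1, (6|7)=-1; (−1)^{0·2·3}·(-1)^2·(-1)^0 = +1.
v=17: a=17^-2·(≡6), b=17^-5·(≡6) mod 17; (6|17)=-1, (6|17)=-1; (−1)^{-2·-5·8}·(-1)^-5·(-1)^-2 = -1.
v=5: a=5^1·(≡3), b=5^-1·(≡3) mod 5; (3|5)=-1, (3|5)=-1; (−1)^{1·-1·2}·(-1)^-1·(-1)^1 = +1.
v=11: a=11^1·(≡7), b=11^4·(≡3) mod 11; (7|11)=-1, (3|11)=+1; (−1)^{1·4·5}·(-1)^4·(+1)^1 = +1.
|Ram(-165, -85)| = 4, even; anisotropic at {2, 3, 17, ∞}.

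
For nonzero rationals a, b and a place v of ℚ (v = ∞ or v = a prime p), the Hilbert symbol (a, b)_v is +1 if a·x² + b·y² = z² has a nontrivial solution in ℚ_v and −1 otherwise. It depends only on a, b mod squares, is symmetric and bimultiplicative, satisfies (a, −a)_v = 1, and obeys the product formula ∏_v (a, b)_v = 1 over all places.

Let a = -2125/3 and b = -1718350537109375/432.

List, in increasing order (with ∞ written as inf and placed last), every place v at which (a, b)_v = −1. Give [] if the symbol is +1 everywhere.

(a, b) ≡ (-255, -1826565) mod (ℚ^×)²; places V = {2, 3, 5, 13, 17, 19, 29, ∞}.
(a,b)_29: α=0, u≡7; β=1, v≡26 (mod 29); (7|29)=+1, (26|29)=-1; sign (−1)^0·+1^1·-1^0 = +1.
(a,b)_17: α=1, u≡15; β=3, v≡10 (mod 17); (15|17)=+1, (10|17)=-1; sign (−1)^0·+1^3·-1^1 = -1.
(a,b)_∞: sgn(-255)=−, sgn(-1826565)=−, so -1.
(a,b)_19: α=0, u≡1; β=1, v≡6 (mod 19); (1|19)=+1, (6|19)=+1; sign (−1)^0·+1^1·+1^0 = +1.
(a,b)_3: α=-1, u≡2; β=-3, v≡1 (mod 3); (2|3)=-1, (1|3)=+1; sign (−1)^1·-1^-3·+1^-1 = +1.
(a,b)_5: α=3, u≡1; β=11, v≡3 (mod 5); (1|5)=+1, (3|5)=-1; sign (−1)^0·+1^11·-1^3 = -1.
(a,b)_13: α=0, u≡11; β=1, v≡9 (mod 13); (11|13)=-1, (9|13)=+1; sign (−1)^0·-1^1·+1^0 = -1.
(a,b)_2: α=0, β=-4; u≡1, v≡3 (mod 8); ε(u)ε(v)=0·1, αω(v)=0·1, βω(u)=-4·0; sum ≡ 0  ⇒  +1.
|Ram(-255, -1826565)| = 4, even; anisotropic at {5, 13, 17, ∞}.

[5, 13, 17, inf]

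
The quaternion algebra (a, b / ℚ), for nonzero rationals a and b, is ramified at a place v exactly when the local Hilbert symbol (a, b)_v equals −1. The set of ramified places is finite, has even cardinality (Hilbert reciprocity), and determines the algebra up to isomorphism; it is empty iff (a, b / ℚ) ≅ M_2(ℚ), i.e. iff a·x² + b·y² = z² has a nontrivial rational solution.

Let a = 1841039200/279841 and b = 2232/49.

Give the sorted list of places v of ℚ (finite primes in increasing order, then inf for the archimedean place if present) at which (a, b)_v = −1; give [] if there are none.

[7, 11]

Mod squares: a ≡ 38038, b ≡ 62. Check v ∈ {∞, 2, 3, 5, 7, 11, 13, 19, 23, 31}.
v=5: a=5^2·(≡3), b=5^0·(≡3) mod 5; (3|5)=-1, (3|5)=-1; (−1)^{2·0·2}·(-1)^0·(-1)^2 = +1.
v=7: a=7^1·(≡2), b=7^-2·(≡6) mod 7; (2|7)=+1, (6|7)=-1; (−1)^{1·-2·3}·(+1)^-2·(-1)^1 = -1.
v=2: v_2(a)=5, v_2(b)=3; units ≡ 3, 7 (mod 8); ε·ε+αω+βω = 1·1+5·0+3·1 ≡ 0  ⇒  (a,b)_2 = +1.
v=3: a=3^0·(≡1), b=3^2·(≡2) mod 3; (1|3)=+1, (2|3)=-1; (−1)^{0·2·1}·(+1)^2·(-1)^0 = +1.
v=31: a=31^0·(≡10), b=31^1·(≡4) mod 31; (10|31)=+1, (4|31)=+1; (−1)^{0·1·15}·(+1)^1·(+1)^0 = +1.
v=11: a=11^3·(≡5), b=11^0·(≡2) mod 11; (5|11)=+1, (2|11)=-1; (−1)^{3·0·5}·(+1)^0·(-1)^3 = -1.
v=23: a=23^-4·(≡14), b=23^0·(≡8) mod 23; (14|23)=-1, (8|23)=+1; (−1)^{-4·0·11}·(-1)^0·(+1)^-4 = +1.
v=19: a=19^1·(≡16), b=19^0·(≡6) mod 19; (16|19)=+1, (6|19)=+1; (−1)^{1·0·9}·(+1)^0·(+1)^1 = +1.
v=∞: 38038 > 0 and 62 > 0  ⇒  (a,b)_∞ = +1.
v=13: a=13^1·(≡9), b=13^0·(≡10) mod 13; (9|13)=+1, (10|13)=+1; (−1)^{1·0·6}·(+1)^0·(+1)^1 = +1.
(38038, 62 / ℚ) ramifies at {7, 11}: a division algebra.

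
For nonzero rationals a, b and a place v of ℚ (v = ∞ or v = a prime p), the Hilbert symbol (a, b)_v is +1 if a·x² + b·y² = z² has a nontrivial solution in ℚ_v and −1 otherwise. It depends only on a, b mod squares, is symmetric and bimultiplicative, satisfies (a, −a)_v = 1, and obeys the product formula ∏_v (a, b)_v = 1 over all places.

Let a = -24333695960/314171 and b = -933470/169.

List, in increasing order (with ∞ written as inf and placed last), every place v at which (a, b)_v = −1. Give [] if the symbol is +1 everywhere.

[5, inf]

(a, b) ≡ (-13090, -3230) mod (ℚ^×)²; places V = {2, 5, 7, 11, 13, 17, 19, ∞}.
(a,b)_13: α=-4, u≡1; β=-2, v≡8 (mod 13); (1|13)=+1, (8|13)=-1; sign (−1)^0·+1^-2·-1^-4 = +1.
(a,b)_2: α=3, β=1; u≡7, v≡1 (mod 8); ε(u)ε(v)=1·0, αω(v)=3·0, βω(u)=1·0; sum ≡ 0  ⇒  +1.
(a,b)_7: α=3, u≡5; β=0, v≡1 (mod 7); (5|7)=-1, (1|7)=+1; sign (−1)^0·-1^0·+1^3 = +1.
(a,b)_19: α=2, u≡9; β=1, v≡17 (mod 19); (9|19)=+1, (17|19)=+1; sign (−1)^0·+1^1·+1^2 = +1.
(a,b)_11: α=-1, u≡4; β=0, v≡3 (mod 11); (4|11)=+1, (3|11)=+1; sign (−1)^0·+1^0·+1^-1 = +1.
(a,b)_5: α=1, u≡3; β=1, v≡4 (mod 5); (3|5)=-1, (4|5)=+1; sign (−1)^0·-1^1·+1^1 = -1.
(a,b)_∞: sgn(-13090)=−, sgn(-3230)=−, so -1.
(a,b)_17: α=3, u≡12; β=3, v≡3 (mod 17); (12|17)=-1, (3|17)=-1; sign (−1)^0·-1^3·-1^3 = +1.
Ram(-13090, -3230) = {5, ∞}; no ℚ_5-point on the conic.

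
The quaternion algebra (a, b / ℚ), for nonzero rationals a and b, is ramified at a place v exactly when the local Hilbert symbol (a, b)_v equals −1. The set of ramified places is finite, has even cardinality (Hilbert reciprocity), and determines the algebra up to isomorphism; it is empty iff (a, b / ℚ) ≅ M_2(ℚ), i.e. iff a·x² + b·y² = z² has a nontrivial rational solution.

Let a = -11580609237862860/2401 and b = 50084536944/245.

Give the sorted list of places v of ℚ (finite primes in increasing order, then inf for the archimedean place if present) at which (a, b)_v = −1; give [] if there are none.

Mod squares: a ≡ -2635, b ≡ 195. Check v ∈ {∞, 2, 3, 5, 7, 13, 17, 31}.
v=5: a=5^1·(≡3), b=5^-1·(≡1) mod 5; (3|5)=-1, (1|5)=+1; (−1)^{1·-1·2}·(-1)^-1·(+1)^1 = -1.
v=7: a=7^-4·(≡1), b=7^-2·(≡3) mod 7; (1|7)=+1, (3|7)=-1; (−1)^{-4·-2·3}·(+1)^-2·(-1)^-4 = +1.
v=17: a=17^5·(≡13), b=17^4·(≡13) mod 17; (13|17)=+1, (13|17)=+1; (−1)^{5·4·8}·(+1)^4·(+1)^5 = +1.
v=13: a=13^2·(≡4), b=13^1·(≡8) mod 13; (4|13)=+1, (8|13)=-1; (−1)^{2·1·6}·(+1)^1·(-1)^2 = +1.
v=31: a=31^3·(≡9), b=31^2·(≡1) mod 31; (9|31)=+1, (1|31)=+1; (−1)^{3·2·15}·(+1)^2·(+1)^3 = +1.
v=∞: -2635 < 0 and 195 > 0  ⇒  (a,b)_∞ = +1.
v=3: a=3^4·(≡2), b=3^1·(≡2) mod 3; (2|3)=-1, (2|3)=-1; (−1)^{4·1·1}·(-1)^1·(-1)^4 = -1.
v=2: v_2(a)=2, v_2(b)=4; units ≡ 5, 3 (mod 8); ε·ε+αω+βω = 0·1+2·1+4·1 ≡ 0  ⇒  (a,b)_2 = +1.
Ram(-2635, 195) = {3, 5}; no ℚ_3-point on the conic.

[3, 5]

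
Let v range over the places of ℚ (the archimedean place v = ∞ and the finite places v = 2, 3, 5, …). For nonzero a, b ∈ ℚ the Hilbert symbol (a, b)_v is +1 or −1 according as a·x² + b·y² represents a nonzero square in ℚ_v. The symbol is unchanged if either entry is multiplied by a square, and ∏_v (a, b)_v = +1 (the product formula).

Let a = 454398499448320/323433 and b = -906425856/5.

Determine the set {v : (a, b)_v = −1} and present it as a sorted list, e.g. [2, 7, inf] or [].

[2, 3, 5, 29]

(a, b) ≡ (2310, -1967070) mod (ℚ^×)²; places V = {2, 3, 5, 7, 11, 17, 19, 29, ∞}.
(a,b)_5: α=1, u≡3; β=-1, v≡4 (mod 5); (3|5)=-1, (4|5)=+1; sign (−1)^0·-1^-1·+1^1 = -1.
(a,b)_17: α=4, u≡8; β=1, v≡8 (mod 17); (8|17)=+1, (8|17)=+1; sign (−1)^0·+1^1·+1^4 = +1.
(a,b)_7: α=1, u≡2; β=1, v≡3 (mod 7); (2|7)=+1, (3|7)=-1; sign (−1)^1·+1^1·-1^1 = +1.
(a,b)_3: α=-5, u≡2; β=3, v≡2 (mod 3); (2|3)=-1, (2|3)=-1; sign (−1)^1·-1^3·-1^-5 = -1.
(a,b)_∞: sgn(2310)=+, sgn(-1967070)=−, so +1.
(a,b)_19: α=2, u≡16; β=1, v≡4 (mod 19); (16|19)=+1, (4|19)=+1; sign (−1)^0·+1^1·+1^2 = +1.
(a,b)_11: α=-3, u≡9; β=0, v≡1 (mod 11); (9|11)=+1, (1|11)=+1; sign (−1)^0·+1^0·+1^-3 = +1.
(a,b)_2: α=9, β=9; u≡3, v≡1 (mod 8); ε(u)ε(v)=1·0, αω(v)=9·0, βω(u)=9·1; sum ≡ 1  ⇒  -1.
(a,b)_29: α=2, u≡21; β=1, v≡4 (mod 29); (21|29)=-1, (4|29)=+1; sign (−1)^0·-1^1·+1^2 = -1.
Ram(2310, -1967070) = {2, 3, 5, 29}; no ℚ_2-point on the conic.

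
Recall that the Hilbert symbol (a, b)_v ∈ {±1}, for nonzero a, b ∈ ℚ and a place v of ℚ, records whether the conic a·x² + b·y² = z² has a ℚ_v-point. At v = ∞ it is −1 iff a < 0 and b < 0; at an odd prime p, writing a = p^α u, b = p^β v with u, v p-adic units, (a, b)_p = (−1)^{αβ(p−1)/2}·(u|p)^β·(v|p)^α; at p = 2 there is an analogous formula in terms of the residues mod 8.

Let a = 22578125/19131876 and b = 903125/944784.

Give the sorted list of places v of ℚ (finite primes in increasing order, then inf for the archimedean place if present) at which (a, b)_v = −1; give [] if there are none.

(a, b) ≡ (5, 5) mod (ℚ^×)²; places V = {2, 3, 5, 17, ∞}.
(a,b)_5: α=7, u≡4; β=5, v≡1 (mod 5); (4|5)=+1, (1|5)=+1; sign (−1)^0·+1^5·+1^7 = +1.
(a,b)_∞: sgn(5)=+, sgn(5)=+, so +1.
(a,b)_2: α=-2, β=-4; u≡5, v≡5 (mod 8); ε(u)ε(v)=0·0, αω(v)=-2·1, βω(u)=-4·1; sum ≡ 0  ⇒  +1.
(a,b)_17: α=2, u≡14; β=2, v≡11 (mod 17); (14|17)=-1, (11|17)=-1; sign (−1)^0·-1^2·-1^2 = +1.
(a,b)_3: α=-14, u≡2; β=-10, v≡2 (mod 3); (2|3)=-1, (2|3)=-1; sign (−1)^0·-1^-10·-1^-14 = +1.
Every local symbol is +1, so the conic 5·x² + 5·y² = z² has ℚ_v-points for all v and hence a ℚ-point; (a, b / ℚ) ≅ M_2(ℚ).

[]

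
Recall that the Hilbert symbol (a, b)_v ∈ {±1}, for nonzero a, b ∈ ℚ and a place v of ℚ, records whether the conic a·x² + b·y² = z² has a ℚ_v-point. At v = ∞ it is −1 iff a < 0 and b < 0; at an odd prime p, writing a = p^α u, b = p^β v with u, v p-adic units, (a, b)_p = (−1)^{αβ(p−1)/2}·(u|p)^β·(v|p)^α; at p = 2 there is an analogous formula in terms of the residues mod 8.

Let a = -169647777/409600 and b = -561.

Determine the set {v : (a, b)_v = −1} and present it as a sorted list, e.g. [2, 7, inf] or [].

Mod squares: a ≡ -17, b ≡ -561. Check v ∈ {∞, 2, 3, 5, 11, 13, 17}.
v=∞: -17 < 0 and -561 < 0  ⇒  (a,b)_∞ = -1.
v=2: v_2(a)=-14, v_2(b)=0; units ≡ 7, 7 (mod 8); ε·ε+αω+βω = 1·1+-14·0+0·0 ≡ 1  ⇒  (a,b)_2 = -1.
v=5: a=5^-2·(≡2), b=5^0·(≡4) mod 5; (2|5)=-1, (4|5)=+1; (−1)^{-2·0·2}·(-1)^0·(+1)^-2 = +1.
v=17: a=17^1·(≡4), b=17^1·(≡1) mod 17; (4|17)=+1, (1|17)=+1; (−1)^{1·1·8}·(+1)^1·(+1)^1 = +1.
v=11: a=11^0·(≡5), b=11^1·(≡4) mod 11; (5|11)=+1, (4|11)=+1; (−1)^{0·1·5}·(+1)^1·(+1)^0 = +1.
v=13: a=13^2·(≡3), b=13^0·(≡11) mod 13; (3|13)=+1, (11|13)=-1; (−1)^{2·0·6}·(+1)^0·(-1)^2 = +1.
v=3: a=3^10·(≡1), b=3^1·(≡2) mod 3; (1|3)=+1, (2|3)=-1; (−1)^{10·1·1}·(+1)^1·(-1)^10 = +1.
(-17, -561 / ℚ) ramifies at {2, ∞}: a division algebra.

[2, inf]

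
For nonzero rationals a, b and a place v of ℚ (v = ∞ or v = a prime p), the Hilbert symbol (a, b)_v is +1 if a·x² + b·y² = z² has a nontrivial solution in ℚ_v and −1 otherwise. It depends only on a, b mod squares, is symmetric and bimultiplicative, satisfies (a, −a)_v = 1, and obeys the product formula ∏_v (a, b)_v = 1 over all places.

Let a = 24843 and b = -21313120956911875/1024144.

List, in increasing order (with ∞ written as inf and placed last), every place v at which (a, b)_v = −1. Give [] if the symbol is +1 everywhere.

[3, 7]

Mod squares: a ≡ 3, b ≡ -91. Check v ∈ {∞, 2, 3, 5, 7, 11, 13, 23, 31}.
v=5: a=5^0·(≡3), b=5^4·(≡4) mod 5; (3|5)=-1, (4|5)=+1; (−1)^{0·4·2}·(-1)^4·(+1)^0 = +1.
v=13: a=13^2·(≡4), b=13^3·(≡7) mod 13; (4|13)=+1, (7|13)=-1; (−1)^{2·3·6}·(+1)^3·(-1)^2 = +1.
v=7: a=7^2·(≡3), b=7^5·(≡4) mod 7; (3|7)=-1, (4|7)=+1; (−1)^{2·5·3}·(-1)^5·(+1)^2 = -1.
v=23: a=23^0·(≡3), b=23^-2·(≡6) mod 23; (3|23)=+1, (6|23)=+1; (−1)^{0·-2·11}·(+1)^-2·(+1)^0 = +1.
v=31: a=31^0·(≡12), b=31^4·(≡8) mod 31; (12|31)=-1, (8|31)=+1; (−1)^{0·4·15}·(-1)^4·(+1)^0 = +1.
v=2: v_2(a)=0, v_2(b)=-4; units ≡ 3, 5 (mod 8); ε·ε+αω+βω = 1·0+0·1+-4·1 ≡ 0  ⇒  (a,b)_2 = +1.
v=11: a=11^0·(≡5), b=11^-2·(≡6) mod 11; (5|11)=+1, (6|11)=-1; (−1)^{0·-2·5}·(+1)^-2·(-1)^0 = +1.
v=∞: 3 > 0 and -91 < 0  ⇒  (a,b)_∞ = +1.
v=3: a=3^1·(≡1), b=3^0·(≡2) mod 3; (1|3)=+1, (2|3)=-1; (−1)^{1·0·1}·(+1)^0·(-1)^1 = -1.
|Ram(3, -91)| = 2, even; anisotropic at {3, 7}.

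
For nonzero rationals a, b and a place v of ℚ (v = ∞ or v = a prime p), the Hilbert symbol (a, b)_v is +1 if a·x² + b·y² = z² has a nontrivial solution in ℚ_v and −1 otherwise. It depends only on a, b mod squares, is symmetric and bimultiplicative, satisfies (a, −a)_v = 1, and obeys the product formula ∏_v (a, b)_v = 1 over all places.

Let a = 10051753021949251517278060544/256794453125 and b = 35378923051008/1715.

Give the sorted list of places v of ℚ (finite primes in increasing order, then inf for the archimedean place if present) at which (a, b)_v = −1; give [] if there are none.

(a, b) ≡ (55, 1330) mod (ℚ^×)²; places V = {2, 3, 5, 7, 11, 13, 19, 23, 37, 47, ∞}.
(a,b)_37: α=-2, u≡15; β=0, v≡2 (mod 37); (15|37)=-1, (2|37)=-1; sign (−1)^0·-1^0·-1^-2 = +1.
(a,b)_19: α=4, u≡11; β=3, v≡15 (mod 19); (11|19)=+1, (15|19)=-1; sign (−1)^0·+1^3·-1^4 = +1.
(a,b)_7: α=-4, u≡3; β=-3, v≡1 (mod 7); (3|7)=-1, (1|7)=+1; sign (−1)^0·-1^-3·+1^-4 = -1.
(a,b)_5: α=-7, u≡1; β=-1, v≡1 (mod 5); (1|5)=+1, (1|5)=+1; sign (−1)^0·+1^-1·+1^-7 = +1.
(a,b)_3: α=0, u≡1; β=2, v≡1 (mod 3); (1|3)=+1, (1|3)=+1; sign (−1)^0·+1^2·+1^0 = +1.
(a,b)_11: α=3, u≡1; β=0, v≡2 (mod 11); (1|11)=+1, (2|11)=-1; sign (−1)^0·+1^0·-1^3 = -1.
(a,b)_47: α=2, u≡16; β=0, v≡3 (mod 47); (16|47)=+1, (3|47)=+1; sign (−1)^0·+1^0·+1^2 = +1.
(a,b)_∞: sgn(55)=+, sgn(1330)=+, so +1.
(a,b)_23: α=6, u≡16; β=4, v≡7 (mod 23); (16|23)=+1, (7|23)=-1; sign (−1)^0·+1^4·-1^6 = +1.
(a,b)_2: α=20, β=11; u≡7, v≡1 (mod 8); ε(u)ε(v)=1·0, αω(v)=20·0, βω(u)=11·0; sum ≡ 0  ⇒  +1.
(a,b)_13: α=2, u≡12; β=0, v≡9 (mod 13); (12|13)=+1, (9|13)=+1; sign (−1)^0·+1^0·+1^2 = +1.
(55, 1330 / ℚ) ramifies at {7, 11}: a division algebra.

[7, 11]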